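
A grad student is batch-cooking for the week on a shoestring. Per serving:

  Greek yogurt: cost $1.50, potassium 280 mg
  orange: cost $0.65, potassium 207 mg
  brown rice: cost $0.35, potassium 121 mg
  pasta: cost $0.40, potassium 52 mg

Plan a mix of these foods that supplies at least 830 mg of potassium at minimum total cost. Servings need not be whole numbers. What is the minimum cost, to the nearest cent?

Cost per mg of potassium: brown rice $0.0029, orange $0.0031, Greek yogurt $0.0054, pasta $0.0077.
With no serving limits, use only brown rice: 830 mg / 121 mg = 6.86 servings × $0.35 = $2.40.

$2.40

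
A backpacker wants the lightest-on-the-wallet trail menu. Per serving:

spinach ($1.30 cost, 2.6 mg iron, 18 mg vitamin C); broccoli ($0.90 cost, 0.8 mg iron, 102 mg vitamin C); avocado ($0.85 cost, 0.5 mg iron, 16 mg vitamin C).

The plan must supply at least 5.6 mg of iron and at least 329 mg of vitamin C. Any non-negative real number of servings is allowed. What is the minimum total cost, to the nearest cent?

$4.30

Check every corner: each single food scaled to meet both minima, and each pair solved so both constraints bind.
spinach only: max(5.6/2.6, 329/18) = 18.28 servings → $23.76.
broccoli only: max(5.6/0.8, 329/102) = 7 servings → $6.30.
avocado only: max(5.6/0.5, 329/16) = 20.56 servings → $17.48.
spinach + broccoli with both tight: 1.228 servings and 3.009 servings → $4.30.
spinach + avocado: the both-tight solution has a negative serving — not a feasible corner.
broccoli + avocado with both tight: 1.961 servings and 8.063 servings → $8.62.
So the least-cost plan costs $4.30.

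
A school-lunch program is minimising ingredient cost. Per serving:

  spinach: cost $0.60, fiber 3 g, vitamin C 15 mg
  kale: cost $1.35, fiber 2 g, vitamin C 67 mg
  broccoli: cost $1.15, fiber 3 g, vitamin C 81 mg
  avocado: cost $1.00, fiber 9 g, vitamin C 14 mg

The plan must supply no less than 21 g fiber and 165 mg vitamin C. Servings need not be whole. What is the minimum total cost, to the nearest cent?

$3.75

Check every corner: each single food scaled to meet both minima, and each pair solved so both constraints bind.
spinach only: max(21/3, 165/15) = 11 servings → $6.60.
kale only: max(21/2, 165/67) = 10.5 servings → $14.18.
broccoli only: max(21/3, 165/81) = 7 servings → $8.05.
avocado only: max(21/9, 165/14) = 11.79 servings → $11.79.
spinach + kale with both tight: 6.298 servings and 1.053 servings → $5.20.
spinach + broccoli with both tight: 6.091 servings and 0.9091 servings → $4.70.
spinach + avocado: the both-tight solution has a negative serving — not a feasible corner.
kale + broccoli: intersection lies outside the first quadrant.
kale + avocado with both tight: 2.071 servings and 1.873 servings → $4.67.
broccoli + avocado with both tight: 1.734 servings and 1.755 servings → $3.75.
Cheapest feasible corner: $3.75.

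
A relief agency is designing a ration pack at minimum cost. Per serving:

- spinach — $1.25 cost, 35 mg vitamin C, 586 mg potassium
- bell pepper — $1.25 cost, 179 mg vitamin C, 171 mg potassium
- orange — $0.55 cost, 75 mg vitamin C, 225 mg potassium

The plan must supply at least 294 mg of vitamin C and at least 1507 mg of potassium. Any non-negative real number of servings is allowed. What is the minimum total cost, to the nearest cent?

$3.45

An LP optimum is at a vertex; with two nutrient constraints at most two foods are used. Check each candidate.
spinach only: max(294/35, 1507/586) = 8.4 servings → $10.50.
bell pepper only: max(294/179, 1507/171) = 8.813 servings → $11.02.
orange only: max(294/75, 1507/225) = 6.698 servings → $3.68.
spinach + bell pepper with both tight: 2.219 servings and 1.209 servings → $4.28.
spinach + orange with both tight: 1.299 servings and 3.314 servings → $3.45.
bell pepper + orange: the both-tight solution has a negative serving — not a feasible corner.
So the least-cost plan costs $3.45.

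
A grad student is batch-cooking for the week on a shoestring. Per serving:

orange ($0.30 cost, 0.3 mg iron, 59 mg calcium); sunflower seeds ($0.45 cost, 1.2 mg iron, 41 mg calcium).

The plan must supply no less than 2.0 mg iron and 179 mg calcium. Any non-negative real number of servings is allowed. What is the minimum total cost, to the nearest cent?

Check every corner: each single food scaled to meet both minima, and each pair solved so both constraints bind.
orange only: max(2.0/0.3, 179/59) = 6.667 servings → $2.00.
sunflower seeds only: max(2.0/1.2, 179/41) = 4.366 servings → $1.96.
orange + sunflower seeds with both tight: 2.27 servings and 1.099 servings → $1.18.
The minimum over all feasible corners is $1.18.

$1.18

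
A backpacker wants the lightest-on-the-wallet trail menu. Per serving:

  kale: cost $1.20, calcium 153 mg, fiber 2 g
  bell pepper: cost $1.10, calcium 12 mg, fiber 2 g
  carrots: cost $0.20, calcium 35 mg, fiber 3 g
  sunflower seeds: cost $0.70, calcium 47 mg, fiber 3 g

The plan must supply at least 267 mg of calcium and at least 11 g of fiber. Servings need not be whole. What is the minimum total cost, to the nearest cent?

An LP optimum is at a vertex; with two nutrient constraints at most two foods are used. Check each candidate.
kale only: max(267/153, 11/2) = 5.5 servings → $6.60.
bell pepper only: max(267/12, 11/2) = 22.25 servings → $24.48.
carrots only: max(267/35, 11/3) = 7.629 servings → $1.53.
sunflower seeds only: max(267/47, 11/3) = 5.681 servings → $3.98.
kale + bell pepper with both tight: 1.426 servings and 4.074 servings → $6.19.
kale + carrots with both tight: 1.069 servings and 2.954 servings → $1.87.
kale + sunflower seeds with both tight: 0.7781 servings and 3.148 servings → $3.14.
bell pepper + carrots: the both-tight solution has a negative serving — not a feasible corner.
bell pepper + sunflower seeds: the both-tight solution has a negative serving — not a feasible corner.
carrots + sunflower seeds: intersection lies outside the first quadrant.
Cheapest feasible corner: $1.53.

$1.53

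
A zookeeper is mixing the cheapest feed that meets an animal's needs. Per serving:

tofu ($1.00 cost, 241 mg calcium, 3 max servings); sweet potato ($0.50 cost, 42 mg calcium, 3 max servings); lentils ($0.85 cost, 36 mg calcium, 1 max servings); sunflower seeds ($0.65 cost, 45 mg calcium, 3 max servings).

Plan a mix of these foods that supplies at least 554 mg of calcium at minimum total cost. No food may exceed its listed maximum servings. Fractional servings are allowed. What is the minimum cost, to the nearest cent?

$2.30

Cost per mg of calcium: tofu $0.0041, sweet potato $0.0119, sunflower seeds $0.0144, lentils $0.0236.
Take 2.299 servings of tofu: +554.0 mg calcium for $2.30 (total $2.30, still need 0.0 mg).
Filling from the cheapest source first is optimal under one linear minimum: $2.30.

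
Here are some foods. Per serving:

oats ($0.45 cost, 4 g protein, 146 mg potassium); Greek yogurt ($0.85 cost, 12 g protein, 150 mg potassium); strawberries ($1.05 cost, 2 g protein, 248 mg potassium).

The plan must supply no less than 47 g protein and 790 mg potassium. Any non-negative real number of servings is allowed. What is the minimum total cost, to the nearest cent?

A basic optimal solution has at most two foods positive. Try each food alone and each pair with both targets met exactly.
oats only: max(47/4, 790/146) = 11.75 servings → $5.29.
Greek yogurt only: max(47/12, 790/150) = 5.267 servings → $4.48.
strawberries only: max(47/2, 790/248) = 23.5 servings → $24.68.
oats + Greek yogurt with both tight: 2.109 servings and 3.214 servings → $3.68.
oats + strawberries: intersection lies outside the first quadrant.
Greek yogurt + strawberries with both tight: 3.765 servings and 0.9081 servings → $4.15.
The minimum over all feasible corners is $3.68.

$3.68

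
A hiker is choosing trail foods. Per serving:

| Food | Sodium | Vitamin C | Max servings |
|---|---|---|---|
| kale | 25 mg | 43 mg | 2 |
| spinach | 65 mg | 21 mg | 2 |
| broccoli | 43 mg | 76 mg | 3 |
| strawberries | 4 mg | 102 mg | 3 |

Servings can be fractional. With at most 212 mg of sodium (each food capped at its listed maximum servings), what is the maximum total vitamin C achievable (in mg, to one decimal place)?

626.8 mg

Vitamin C per mg sodium: strawberries 25.5, broccoli 1.767, kale 1.72, spinach 0.3231.
Take 3 servings of strawberries: uses 12 mg sodium, +306.0 mg vitamin C (running total 306.0 mg).
Take 3 servings of broccoli: uses 129 mg sodium, +228.0 mg vitamin C (running total 534.0 mg).
Take 2 servings of kale: uses 50 mg sodium, +86.0 mg vitamin C (running total 620.0 mg).
Take 0.3231 servings of spinach: uses 21 mg sodium, +6.8 mg vitamin C (running total 626.8 mg).
Greedy by best ratio exhausts the sodium allowance optimally: 626.8 mg.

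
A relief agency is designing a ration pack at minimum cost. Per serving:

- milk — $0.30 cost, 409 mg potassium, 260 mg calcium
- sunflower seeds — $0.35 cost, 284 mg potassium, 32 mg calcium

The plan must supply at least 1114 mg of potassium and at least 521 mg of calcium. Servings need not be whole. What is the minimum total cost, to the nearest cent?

Check every corner: each single food scaled to meet both minima, and each pair solved so both constraints bind.
milk only: max(1114/409, 521/260) = 2.724 servings → $0.82.
sunflower seeds only: max(1114/284, 521/32) = 16.28 servings → $5.70.
milk + sunflower seeds with both tight: 1.849 servings and 1.26 servings → $1.00.
The minimum over all feasible corners is $0.82.

$0.82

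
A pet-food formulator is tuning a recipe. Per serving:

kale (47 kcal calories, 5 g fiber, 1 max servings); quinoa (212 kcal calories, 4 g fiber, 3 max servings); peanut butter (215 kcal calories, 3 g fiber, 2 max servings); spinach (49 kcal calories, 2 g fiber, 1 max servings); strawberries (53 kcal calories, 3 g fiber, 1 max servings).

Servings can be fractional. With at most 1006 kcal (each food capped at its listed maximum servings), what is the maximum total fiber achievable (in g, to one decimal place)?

25.1 g

Fiber per kcal: kale 0.1064, strawberries 0.0566, spinach 0.04082, quinoa 0.01887, peanut butter 0.01395.
Take 1 serving of kale: uses 47 kcal, +5.0 g fiber (running total 5.0 g).
Take 1 serving of strawberries: uses 53 kcal, +3.0 g fiber (running total 8.0 g).
Take 1 serving of spinach: uses 49 kcal, +2.0 g fiber (running total 10.0 g).
Take 3 servings of quinoa: uses 636 kcal, +12.0 g fiber (running total 22.0 g).
Take 1.028 servings of peanut butter: uses 221 kcal, +3.1 g fiber (running total 25.1 g).
Greedy by best ratio exhausts the calories allowance optimally: 25.1 g.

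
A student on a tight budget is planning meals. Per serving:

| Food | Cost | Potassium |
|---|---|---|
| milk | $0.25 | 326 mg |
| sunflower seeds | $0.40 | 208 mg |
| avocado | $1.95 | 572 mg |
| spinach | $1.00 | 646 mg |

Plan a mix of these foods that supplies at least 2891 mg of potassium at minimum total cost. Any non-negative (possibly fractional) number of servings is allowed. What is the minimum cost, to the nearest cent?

$2.22

Cost per mg of potassium: milk $0.0008, spinach $0.0015, sunflower seeds $0.0019, avocado $0.0034.
With no serving limits, use only milk: 2891 mg / 326 mg = 8.868 servings × $0.25 = $2.22.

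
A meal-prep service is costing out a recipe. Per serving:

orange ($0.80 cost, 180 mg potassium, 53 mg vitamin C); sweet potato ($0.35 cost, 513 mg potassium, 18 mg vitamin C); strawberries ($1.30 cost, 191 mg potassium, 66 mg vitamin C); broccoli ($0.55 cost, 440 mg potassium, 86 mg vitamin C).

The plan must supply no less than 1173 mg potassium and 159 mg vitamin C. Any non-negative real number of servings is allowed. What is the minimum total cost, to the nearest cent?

For a min-cost LP with two ≥-constraints, a basic feasible solution has at most two positive variables.
orange only: max(1173/180, 159/53) = 6.517 servings → $5.21.
sweet potato only: max(1173/513, 159/18) = 8.833 servings → $3.09.
strawberries only: max(1173/191, 159/66) = 6.141 servings → $7.98.
broccoli only: max(1173/440, 159/86) = 2.666 servings → $1.47.
orange + sweet potato with both tight: 2.524 servings and 1.401 servings → $2.51.
orange + strawberries: the both-tight solution has a negative serving — not a feasible corner.
orange + broccoli: the both-tight solution has a negative serving — not a feasible corner.
sweet potato + strawberries with both tight: 1.547 servings and 1.987 servings → $3.12.
sweet potato + broccoli with both tight: 0.8541 servings and 1.67 servings → $1.22.
strawberries + broccoli: the both-tight solution has a negative serving — not a feasible corner.
Cheapest feasible corner: $1.22.

$1.22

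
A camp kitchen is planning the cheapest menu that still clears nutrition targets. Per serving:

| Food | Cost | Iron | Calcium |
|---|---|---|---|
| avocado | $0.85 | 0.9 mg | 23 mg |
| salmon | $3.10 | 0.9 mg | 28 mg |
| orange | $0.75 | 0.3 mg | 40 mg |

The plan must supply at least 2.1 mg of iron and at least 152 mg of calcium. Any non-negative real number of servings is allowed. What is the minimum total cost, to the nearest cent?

$3.40

A basic optimal solution has at most two foods positive. Try each food alone and each pair with both targets met exactly.
avocado only: max(2.1/0.9, 152/23) = 6.609 servings → $5.62.
salmon only: max(2.1/0.9, 152/28) = 5.429 servings → $16.83.
orange only: max(2.1/0.3, 152/40) = 7 servings → $5.25.
avocado + salmon: intersection lies outside the first quadrant.
avocado + orange with both tight: 1.32 servings and 3.041 servings → $3.40.
salmon + orange with both tight: 1.391 servings and 2.826 servings → $6.43.
The minimum over all feasible corners is $3.40.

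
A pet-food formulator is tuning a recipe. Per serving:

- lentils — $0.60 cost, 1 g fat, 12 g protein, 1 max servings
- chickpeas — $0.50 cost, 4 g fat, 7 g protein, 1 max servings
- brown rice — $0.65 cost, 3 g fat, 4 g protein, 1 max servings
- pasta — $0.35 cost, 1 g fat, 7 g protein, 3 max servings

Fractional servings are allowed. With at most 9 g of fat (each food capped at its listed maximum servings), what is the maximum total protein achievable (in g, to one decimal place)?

Protein per g fat: lentils 12, pasta 7, chickpeas 1.75, brown rice 1.333.
Take 1 serving of lentils: uses 1 g fat, +12.0 g protein (running total 12.0 g).
Take 3 servings of pasta: uses 3 g fat, +21.0 g protein (running total 33.0 g).
Take 1 serving of chickpeas: uses 4 g fat, +7.0 g protein (running total 40.0 g).
Take 0.3333 servings of brown rice: uses 1 g fat, +1.3 g protein (running total 41.3 g).
Filling greedily by protein-per-g fat is optimal for one linear limit, giving 41.3 g.

41.3 g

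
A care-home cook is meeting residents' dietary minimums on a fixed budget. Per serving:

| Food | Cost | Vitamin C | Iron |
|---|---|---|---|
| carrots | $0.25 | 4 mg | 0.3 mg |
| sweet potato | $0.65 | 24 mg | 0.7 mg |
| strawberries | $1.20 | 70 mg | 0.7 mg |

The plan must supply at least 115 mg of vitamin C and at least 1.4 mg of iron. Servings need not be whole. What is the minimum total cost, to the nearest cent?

$2.10

With two linear requirements the optimum uses one or two foods; enumerate the corners.
carrots only: max(115/4, 1.4/0.3) = 28.75 servings → $7.19.
sweet potato only: max(115/24, 1.4/0.7) = 4.792 servings → $3.11.
strawberries only: max(115/70, 1.4/0.7) = 2 servings → $2.40.
carrots + sweet potato: the both-tight solution has a negative serving — not a feasible corner.
carrots + strawberries with both tight: 0.9615 servings and 1.588 servings → $2.15.
sweet potato + strawberries with both tight: 0.5435 servings and 1.457 servings → $2.10.
So the least-cost plan costs $2.10.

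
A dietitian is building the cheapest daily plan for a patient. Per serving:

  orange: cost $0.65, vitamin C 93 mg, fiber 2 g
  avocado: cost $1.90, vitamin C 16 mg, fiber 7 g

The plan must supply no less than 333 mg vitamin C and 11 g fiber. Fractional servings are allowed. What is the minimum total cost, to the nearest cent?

This is a tiny linear program; its minimum lies at a vertex of the feasible set. List the vertices and price them.
orange only: max(333/93, 11/2) = 5.5 servings → $3.58.
avocado only: max(333/16, 11/7) = 20.81 servings → $39.54.
orange + avocado with both tight: 3.481 servings and 0.5767 servings → $3.36.
The minimum over all feasible corners is $3.36.

$3.36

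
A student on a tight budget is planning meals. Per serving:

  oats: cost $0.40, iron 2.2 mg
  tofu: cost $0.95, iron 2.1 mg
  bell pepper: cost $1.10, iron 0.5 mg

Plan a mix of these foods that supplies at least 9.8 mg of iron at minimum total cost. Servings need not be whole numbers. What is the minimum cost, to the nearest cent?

$1.78

Cost per mg of iron: oats $0.1818, tofu $0.4524, bell pepper $2.2000.
With no serving limits, use only oats: 9.8 mg / 2.2 mg = 4.455 servings × $0.40 = $1.78.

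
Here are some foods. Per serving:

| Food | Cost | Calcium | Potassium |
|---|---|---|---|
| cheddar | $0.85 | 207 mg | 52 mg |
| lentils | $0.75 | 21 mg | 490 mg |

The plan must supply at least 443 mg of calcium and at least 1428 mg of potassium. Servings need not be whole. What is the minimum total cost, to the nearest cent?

$3.62

An LP optimum is at a vertex; with two nutrient constraints at most two foods are used. Check each candidate.
cheddar only: max(443/207, 1428/52) = 27.46 servings → $23.34.
lentils only: max(443/21, 1428/490) = 21.1 servings → $15.82.
cheddar + lentils with both tight: 1.865 servings and 2.716 servings → $3.62.
The minimum over all feasible corners is $3.62.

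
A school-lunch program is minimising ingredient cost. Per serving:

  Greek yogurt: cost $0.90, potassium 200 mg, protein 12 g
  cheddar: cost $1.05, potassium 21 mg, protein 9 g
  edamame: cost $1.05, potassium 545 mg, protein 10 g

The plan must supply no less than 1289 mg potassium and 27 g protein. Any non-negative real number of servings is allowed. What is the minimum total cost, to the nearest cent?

Check every corner: each single food scaled to meet both minima, and each pair solved so both constraints bind.
Greek yogurt only: max(1289/200, 27/12) = 6.445 servings → $5.80.
cheddar only: max(1289/21, 27/9) = 61.38 servings → $64.45.
edamame only: max(1289/545, 27/10) = 2.7 servings → $2.83.
Greek yogurt + cheddar with both targets exact would need a negative amount; discard.
Greek yogurt + edamame with both tight: 0.402 servings and 2.218 servings → $2.69.
cheddar + edamame with both tight: 0.3887 servings and 2.35 servings → $2.88.
So the least-cost plan costs $2.69.

$2.69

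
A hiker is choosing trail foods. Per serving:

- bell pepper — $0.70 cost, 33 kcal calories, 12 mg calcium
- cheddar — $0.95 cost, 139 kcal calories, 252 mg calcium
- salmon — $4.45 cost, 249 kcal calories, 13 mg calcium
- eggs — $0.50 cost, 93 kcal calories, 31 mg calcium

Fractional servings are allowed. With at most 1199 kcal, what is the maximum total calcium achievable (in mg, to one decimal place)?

Calcium per kcal: cheddar 1.813, bell pepper 0.3636, eggs 0.3333, salmon 0.05221.
With no serving limits, spend the whole calories allowance on cheddar: 1199 kcal / 139 kcal × 252 mg = 2173.7 mg.

2173.7 mg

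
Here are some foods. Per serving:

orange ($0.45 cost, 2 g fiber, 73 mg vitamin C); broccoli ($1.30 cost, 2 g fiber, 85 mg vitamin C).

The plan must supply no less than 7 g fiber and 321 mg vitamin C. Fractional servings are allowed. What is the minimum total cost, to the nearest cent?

$1.98

With two linear requirements the optimum uses one or two foods; enumerate the corners.
orange only: max(7/2, 321/73) = 4.397 servings → $1.98.
broccoli only: max(7/2, 321/85) = 3.776 servings → $4.91.
orange + broccoli: intersection lies outside the first quadrant.
So the least-cost plan costs $1.98.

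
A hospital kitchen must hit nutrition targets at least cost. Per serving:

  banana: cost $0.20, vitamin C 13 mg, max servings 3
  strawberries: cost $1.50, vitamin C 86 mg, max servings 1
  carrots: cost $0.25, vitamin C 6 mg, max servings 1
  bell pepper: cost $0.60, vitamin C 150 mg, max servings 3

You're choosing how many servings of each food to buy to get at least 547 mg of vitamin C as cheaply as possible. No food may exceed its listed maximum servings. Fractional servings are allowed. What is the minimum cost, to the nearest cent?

$3.41

Cost per mg of vitamin C: bell pepper $0.0040, banana $0.0154, strawberries $0.0174, carrots $0.0417.
Take 3 servings of bell pepper: +450.0 mg vitamin C for $1.80 (total $1.80, still need 97.0 mg).
Take 3 servings of banana: +39.0 mg vitamin C for $0.60 (total $2.40, still need 58.0 mg).
Take 0.6744 servings of strawberries: +58.0 mg vitamin C for $1.01 (total $3.41, still need 0.0 mg).
Filling from the cheapest source first is optimal under one linear minimum: $3.41.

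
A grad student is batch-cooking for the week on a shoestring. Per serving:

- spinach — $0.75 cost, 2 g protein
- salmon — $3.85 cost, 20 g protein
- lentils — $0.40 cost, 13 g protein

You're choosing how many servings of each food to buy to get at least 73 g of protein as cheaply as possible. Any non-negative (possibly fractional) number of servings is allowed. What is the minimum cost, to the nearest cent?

$2.25

Cost per g of protein: lentils $0.0308, salmon $0.1925, spinach $0.3750.
With no serving limits, use only lentils: 73 g / 13 g = 5.615 servings × $0.40 = $2.25.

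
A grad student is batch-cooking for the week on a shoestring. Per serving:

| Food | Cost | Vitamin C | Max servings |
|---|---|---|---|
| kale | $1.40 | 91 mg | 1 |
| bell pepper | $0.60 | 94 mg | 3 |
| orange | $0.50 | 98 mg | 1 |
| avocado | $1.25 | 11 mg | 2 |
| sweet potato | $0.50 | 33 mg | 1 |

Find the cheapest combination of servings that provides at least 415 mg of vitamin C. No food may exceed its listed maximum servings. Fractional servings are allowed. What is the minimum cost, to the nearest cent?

$2.83

Cost per mg of vitamin C: orange $0.0051, bell pepper $0.0064, sweet potato $0.0152, kale $0.0154, avocado $0.1136.
Take 1 serving of orange: +98.0 mg vitamin C for $0.50 (total $0.50, still need 317.0 mg).
Take 3 servings of bell pepper: +282.0 mg vitamin C for $1.80 (total $2.30, still need 35.0 mg).
Take 1 serving of sweet potato: +33.0 mg vitamin C for $0.50 (total $2.80, still need 2.0 mg).
Take 0.02198 servings of kale: +2.0 mg vitamin C for $0.03 (total $2.83, still need 0.0 mg).
Filling from the cheapest source first is optimal under one linear minimum: $2.83.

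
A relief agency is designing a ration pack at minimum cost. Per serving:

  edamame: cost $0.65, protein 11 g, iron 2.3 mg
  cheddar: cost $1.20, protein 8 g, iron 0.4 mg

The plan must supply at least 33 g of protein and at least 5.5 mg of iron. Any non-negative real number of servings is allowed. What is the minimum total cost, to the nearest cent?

$1.95

For a min-cost LP with two ≥-constraints, a basic feasible solution has at most two positive variables.
edamame only: max(33/11, 5.5/2.3) = 3 servings → $1.95.
cheddar only: max(33/8, 5.5/0.4) = 13.75 servings → $16.50.
edamame + cheddar with both tight: 2.2 servings and 1.1 servings → $2.75.
Cheapest feasible corner: $1.95.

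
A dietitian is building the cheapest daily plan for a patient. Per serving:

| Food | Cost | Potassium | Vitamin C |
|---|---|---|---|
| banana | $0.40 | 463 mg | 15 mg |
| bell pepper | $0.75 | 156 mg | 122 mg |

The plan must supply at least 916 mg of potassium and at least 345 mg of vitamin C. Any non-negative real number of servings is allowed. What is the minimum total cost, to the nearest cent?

$2.45

Check every corner: each single food scaled to meet both minima, and each pair solved so both constraints bind.
banana only: max(916/463, 345/15) = 23 servings → $9.20.
bell pepper only: max(916/156, 345/122) = 5.872 servings → $4.40.
banana + bell pepper with both tight: 1.07 servings and 2.696 servings → $2.45.
The minimum over all feasible corners is $2.45.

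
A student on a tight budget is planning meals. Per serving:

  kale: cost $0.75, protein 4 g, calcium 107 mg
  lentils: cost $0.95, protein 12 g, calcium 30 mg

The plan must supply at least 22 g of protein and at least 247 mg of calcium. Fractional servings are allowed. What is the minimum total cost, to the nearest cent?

$2.60

For a min-cost LP with two ≥-constraints, a basic feasible solution has at most two positive variables.
kale only: max(22/4, 247/107) = 5.5 servings → $4.12.
lentils only: max(22/12, 247/30) = 8.233 servings → $7.82.
kale + lentils with both tight: 1.979 servings and 1.174 servings → $2.60.
The minimum over all feasible corners is $2.60.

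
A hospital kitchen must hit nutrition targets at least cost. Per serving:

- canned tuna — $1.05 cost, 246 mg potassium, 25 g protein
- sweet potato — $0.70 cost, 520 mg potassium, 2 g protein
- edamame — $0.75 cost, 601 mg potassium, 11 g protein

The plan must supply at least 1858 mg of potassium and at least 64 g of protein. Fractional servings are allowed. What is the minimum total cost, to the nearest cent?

Minimising a linear cost over {potassium ≥ 1858, protein ≥ 64, servings ≥ 0} — the optimum is at a vertex, using one or two foods.
canned tuna only: max(1858/246, 64/25) = 7.553 servings → $7.93.
sweet potato only: max(1858/520, 64/2) = 32 servings → $22.40.
edamame only: max(1858/601, 64/11) = 5.818 servings → $4.36.
canned tuna + sweet potato with both tight: 2.364 servings and 2.455 servings → $4.20.
canned tuna + edamame with both tight: 1.463 servings and 2.493 servings → $3.41.
sweet potato + edamame: the both-tight solution has a negative serving — not a feasible corner.
The minimum over all feasible corners is $3.41.

$3.41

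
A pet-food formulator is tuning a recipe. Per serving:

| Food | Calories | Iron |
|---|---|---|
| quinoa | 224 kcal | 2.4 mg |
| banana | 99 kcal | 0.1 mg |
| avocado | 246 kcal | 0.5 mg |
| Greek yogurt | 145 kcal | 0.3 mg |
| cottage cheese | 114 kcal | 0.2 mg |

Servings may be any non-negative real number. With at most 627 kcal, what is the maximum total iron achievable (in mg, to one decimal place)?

Iron per kcal: quinoa 0.01071, Greek yogurt 0.002069, avocado 0.002033, cottage cheese 0.001754, banana 0.00101.
With no serving limits, spend the whole calories allowance on quinoa: 627 kcal / 224 kcal × 2.4 mg = 6.7 mg.

6.7 mg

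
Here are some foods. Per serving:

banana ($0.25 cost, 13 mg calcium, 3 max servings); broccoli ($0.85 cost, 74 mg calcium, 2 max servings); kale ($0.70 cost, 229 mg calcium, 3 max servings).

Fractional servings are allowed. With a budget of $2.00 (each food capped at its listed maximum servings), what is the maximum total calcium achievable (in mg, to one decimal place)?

654.3 mg

Calcium per dollar: kale 327.1, broccoli 87.06, banana 52.
Take 2.857 servings of kale: spends $2.00, +654.3 mg calcium (running total 654.3 mg).
Greedy by best ratio exhausts the cost allowance optimally: 654.3 mg.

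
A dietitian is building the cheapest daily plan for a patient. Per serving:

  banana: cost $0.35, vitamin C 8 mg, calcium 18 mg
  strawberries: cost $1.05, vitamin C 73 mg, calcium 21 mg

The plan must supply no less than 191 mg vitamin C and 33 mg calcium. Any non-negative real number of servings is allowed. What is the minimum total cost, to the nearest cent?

Minimising a linear cost over {vitamin C ≥ 191, calcium ≥ 33, servings ≥ 0} — the optimum is at a vertex, using one or two foods.
banana only: max(191/8, 33/18) = 23.88 servings → $8.36.
strawberries only: max(191/73, 33/21) = 2.616 servings → $2.75.
banana + strawberries: intersection lies outside the first quadrant.
So the least-cost plan costs $2.75.

$2.75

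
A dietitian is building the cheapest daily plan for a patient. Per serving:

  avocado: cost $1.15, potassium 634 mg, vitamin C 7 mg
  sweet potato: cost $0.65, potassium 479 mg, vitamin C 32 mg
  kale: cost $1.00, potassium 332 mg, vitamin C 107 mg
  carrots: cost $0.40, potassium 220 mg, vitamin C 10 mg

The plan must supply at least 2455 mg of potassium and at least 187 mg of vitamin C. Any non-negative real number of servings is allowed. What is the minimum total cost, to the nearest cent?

$3.48

For a min-cost LP with two ≥-constraints, a basic feasible solution has at most two positive variables.
avocado only: max(2455/634, 187/7) = 26.71 servings → $30.72.
sweet potato only: max(2455/479, 187/32) = 5.844 servings → $3.80.
kale only: max(2455/332, 187/107) = 7.395 servings → $7.39.
carrots only: max(2455/220, 187/10) = 18.7 servings → $7.48.
avocado + sweet potato: intersection lies outside the first quadrant.
avocado + kale with both tight: 3.062 servings and 1.547 servings → $5.07.
avocado + carrots with both targets exact would need a negative amount; discard.
sweet potato + kale with both tight: 4.937 servings and 0.2711 servings → $3.48.
sweet potato + carrots with both targets exact would need a negative amount; discard.
kale + carrots with both tight: 0.8205 servings and 9.921 servings → $4.79.
So the least-cost plan costs $3.48.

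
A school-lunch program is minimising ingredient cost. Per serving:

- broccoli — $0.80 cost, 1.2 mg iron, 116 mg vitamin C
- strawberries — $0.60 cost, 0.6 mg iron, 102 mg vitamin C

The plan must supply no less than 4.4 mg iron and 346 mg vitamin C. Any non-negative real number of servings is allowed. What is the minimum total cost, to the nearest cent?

broccoli only: max(4.4/1.2, 346/116) = 3.667 servings → $2.93.
strawberries only: max(4.4/0.6, 346/102) = 7.333 servings → $4.40.
broccoli + strawberries: intersection lies outside the first quadrant.
So the least-cost plan costs $2.93.

$2.93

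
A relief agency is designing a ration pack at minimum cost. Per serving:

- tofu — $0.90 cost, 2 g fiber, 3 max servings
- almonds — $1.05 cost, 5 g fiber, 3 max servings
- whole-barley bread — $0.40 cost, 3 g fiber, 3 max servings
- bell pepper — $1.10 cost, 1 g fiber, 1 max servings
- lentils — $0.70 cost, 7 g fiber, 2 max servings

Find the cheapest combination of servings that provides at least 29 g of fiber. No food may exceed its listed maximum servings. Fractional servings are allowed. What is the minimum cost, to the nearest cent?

$3.86

Cost per g of fiber: lentils $0.1000, whole-barley bread $0.1333, almonds $0.2100, tofu $0.4500, bell pepper $1.1000.
Take 2 servings of lentils: +14.0 g fiber for $1.40 (total $1.40, still need 15.0 g).
Take 3 servings of whole-barley bread: +9.0 g fiber for $1.20 (total $2.60, still need 6.0 g).
Take 1.2 servings of almonds: +6.0 g fiber for $1.26 (total $3.86, still need 0.0 g).
Filling from the cheapest source first is optimal under one linear minimum: $3.86.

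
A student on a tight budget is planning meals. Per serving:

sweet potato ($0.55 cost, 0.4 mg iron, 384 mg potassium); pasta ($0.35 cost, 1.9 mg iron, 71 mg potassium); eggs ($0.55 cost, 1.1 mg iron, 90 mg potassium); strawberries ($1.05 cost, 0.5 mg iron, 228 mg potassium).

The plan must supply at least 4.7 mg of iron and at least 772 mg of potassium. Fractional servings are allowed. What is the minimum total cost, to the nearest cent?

$1.64

For a min-cost LP with two ≥-constraints, a basic feasible solution has at most two positive variables.
sweet potato only: max(4.7/0.4, 772/384) = 11.75 servings → $6.46.
pasta only: max(4.7/1.9, 772/71) = 10.87 servings → $3.81.
eggs only: max(4.7/1.1, 772/90) = 8.578 servings → $4.72.
strawberries only: max(4.7/0.5, 772/228) = 9.4 servings → $9.87.
sweet potato + pasta with both tight: 1.616 servings and 2.133 servings → $1.64.
sweet potato + eggs with both tight: 1.103 servings and 3.872 servings → $2.74.
sweet potato + strawberries with both targets exact would need a negative amount; discard.
pasta + eggs with both targets exact would need a negative amount; discard.
pasta + strawberries with both tight: 1.724 servings and 2.849 servings → $3.59.
eggs + strawberries with both tight: 3.331 servings and 2.071 servings → $4.01.
Cheapest feasible corner: $1.64.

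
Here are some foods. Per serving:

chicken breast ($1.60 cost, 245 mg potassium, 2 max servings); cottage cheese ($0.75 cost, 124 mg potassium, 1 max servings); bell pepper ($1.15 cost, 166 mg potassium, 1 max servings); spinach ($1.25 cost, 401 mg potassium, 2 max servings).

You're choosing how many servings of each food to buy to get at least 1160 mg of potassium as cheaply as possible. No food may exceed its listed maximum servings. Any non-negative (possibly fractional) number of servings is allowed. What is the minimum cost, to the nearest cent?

$4.78

Cost per mg of potassium: spinach $0.0031, cottage cheese $0.0060, chicken breast $0.0065, bell pepper $0.0069.
Take 2 servings of spinach: +802.0 mg potassium for $2.50 (total $2.50, still need 358.0 mg).
Take 1 serving of cottage cheese: +124.0 mg potassium for $0.75 (total $3.25, still need 234.0 mg).
Take 0.9551 servings of chicken breast: +234.0 mg potassium for $1.53 (total $4.78, still need 0.0 mg).
Filling from the cheapest source first is optimal under one linear minimum: $4.78.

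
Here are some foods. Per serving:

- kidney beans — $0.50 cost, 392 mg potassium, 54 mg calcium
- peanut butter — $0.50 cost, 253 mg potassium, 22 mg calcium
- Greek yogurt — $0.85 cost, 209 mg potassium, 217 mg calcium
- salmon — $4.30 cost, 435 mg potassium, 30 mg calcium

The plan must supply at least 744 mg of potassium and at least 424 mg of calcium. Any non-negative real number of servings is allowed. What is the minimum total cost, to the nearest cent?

kidney beans only: max(744/392, 424/54) = 7.852 servings → $3.93.
peanut butter only: max(744/253, 424/22) = 19.27 servings → $9.64.
Greek yogurt only: max(744/209, 424/217) = 3.56 servings → $3.03.
salmon only: max(744/435, 424/30) = 14.13 servings → $60.77.
kidney beans + peanut butter with both targets exact would need a negative amount; discard.
kidney beans + Greek yogurt with both tight: 0.9872 servings and 1.708 servings → $1.95.
kidney beans + salmon: the both-tight solution has a negative serving — not a feasible corner.
peanut butter + Greek yogurt with both tight: 1.448 servings and 1.807 servings → $2.26.
peanut butter + salmon: intersection lies outside the first quadrant.
Greek yogurt + salmon with both tight: 1.84 servings and 0.8265 servings → $5.12.
The minimum over all feasible corners is $1.95.

$1.95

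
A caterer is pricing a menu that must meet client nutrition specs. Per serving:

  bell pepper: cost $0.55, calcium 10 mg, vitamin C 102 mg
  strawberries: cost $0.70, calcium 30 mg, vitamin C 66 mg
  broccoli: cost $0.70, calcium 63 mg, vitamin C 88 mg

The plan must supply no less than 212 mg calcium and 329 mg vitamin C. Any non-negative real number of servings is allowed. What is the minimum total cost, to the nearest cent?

Two binding constraints pin down two serving amounts, so the optimal mix uses at most two foods. The candidates are each food alone (scaled to the tighter of calcium/vitamin C) and each pair with both constraints tight.
bell pepper only: max(212/10, 329/102) = 21.2 servings → $11.66.
strawberries only: max(212/30, 329/66) = 7.067 servings → $4.95.
broccoli only: max(212/63, 329/88) = 3.739 servings → $2.62.
bell pepper + strawberries with both targets exact would need a negative amount; discard.
bell pepper + broccoli with both tight: 0.3734 servings and 3.306 servings → $2.52.
strawberries + broccoli with both tight: 1.364 servings and 2.715 servings → $2.86.
Cheapest feasible corner: $2.52.

$2.52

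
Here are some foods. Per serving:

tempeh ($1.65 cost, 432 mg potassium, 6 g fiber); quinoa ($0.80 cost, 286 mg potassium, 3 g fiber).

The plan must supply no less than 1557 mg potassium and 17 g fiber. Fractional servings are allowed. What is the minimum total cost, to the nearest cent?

tempeh only: max(1557/432, 17/6) = 3.604 servings → $5.95.
quinoa only: max(1557/286, 17/3) = 5.667 servings → $4.53.
tempeh + quinoa with both tight: 0.4548 servings and 4.757 servings → $4.56.
Cheapest feasible corner: $4.53.

$4.53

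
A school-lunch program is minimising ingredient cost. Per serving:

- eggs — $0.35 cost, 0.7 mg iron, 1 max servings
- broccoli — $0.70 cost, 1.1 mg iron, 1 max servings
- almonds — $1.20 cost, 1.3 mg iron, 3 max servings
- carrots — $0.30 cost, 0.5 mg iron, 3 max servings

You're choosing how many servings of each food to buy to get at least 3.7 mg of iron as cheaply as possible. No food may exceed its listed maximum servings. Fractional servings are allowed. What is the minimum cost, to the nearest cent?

$2.32

Cost per mg of iron: eggs $0.5000, carrots $0.6000, broccoli $0.6364, almonds $0.9231.
Take 1 serving of eggs: +0.7 mg iron for $0.35 (total $0.35, still need 3.0 mg).
Take 3 servings of carrots: +1.5 mg iron for $0.90 (total $1.25, still need 1.5 mg).
Take 1 serving of broccoli: +1.1 mg iron for $0.70 (total $1.95, still need 0.4 mg).
Take 0.3077 servings of almonds: +0.4 mg iron for $0.37 (total $2.32, still need 0.0 mg).
Filling from the cheapest source first is optimal under one linear minimum: $2.32.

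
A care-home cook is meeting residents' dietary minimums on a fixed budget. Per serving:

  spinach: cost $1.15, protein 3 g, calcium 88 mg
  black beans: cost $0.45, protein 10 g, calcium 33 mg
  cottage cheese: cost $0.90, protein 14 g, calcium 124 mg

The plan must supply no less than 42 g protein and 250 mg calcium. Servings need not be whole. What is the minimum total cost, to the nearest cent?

$2.28

A basic optimal solution has at most two foods positive. Try each food alone and each pair with both targets met exactly.
spinach only: max(42/3, 250/88) = 14 servings → $16.10.
black beans only: max(42/10, 250/33) = 7.576 servings → $3.41.
cottage cheese only: max(42/14, 250/124) = 3 servings → $2.70.
spinach + black beans with both tight: 1.426 servings and 3.772 servings → $3.34.
spinach + cottage cheese with both targets exact would need a negative amount; discard.
black beans + cottage cheese with both tight: 2.195 servings and 1.432 servings → $2.28.
Cheapest feasible corner: $2.28.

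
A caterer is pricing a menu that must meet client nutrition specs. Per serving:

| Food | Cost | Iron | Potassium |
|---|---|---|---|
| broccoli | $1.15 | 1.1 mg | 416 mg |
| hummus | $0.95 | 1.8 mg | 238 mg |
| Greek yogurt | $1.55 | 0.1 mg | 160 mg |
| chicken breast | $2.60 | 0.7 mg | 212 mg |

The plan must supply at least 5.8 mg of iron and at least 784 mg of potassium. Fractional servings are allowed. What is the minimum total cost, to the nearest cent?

$3.10

For a min-cost LP with two ≥-constraints, a basic feasible solution has at most two positive variables.
broccoli only: max(5.8/1.1, 784/416) = 5.273 servings → $6.06.
hummus only: max(5.8/1.8, 784/238) = 3.294 servings → $3.13.
Greek yogurt only: max(5.8/0.1, 784/160) = 58 servings → $89.90.
chicken breast only: max(5.8/0.7, 784/212) = 8.286 servings → $21.54.
broccoli + hummus with both tight: 0.06324 servings and 3.184 servings → $3.10.
broccoli + Greek yogurt: the both-tight solution has a negative serving — not a feasible corner.
broccoli + chicken breast with both targets exact would need a negative amount; discard.
hummus + Greek yogurt with both tight: 3.216 servings and 0.1166 servings → $3.24.
hummus + chicken breast with both tight: 3.167 servings and 0.1433 servings → $3.38.
Greek yogurt + chicken breast: the both-tight solution has a negative serving — not a feasible corner.
So the least-cost plan costs $3.10.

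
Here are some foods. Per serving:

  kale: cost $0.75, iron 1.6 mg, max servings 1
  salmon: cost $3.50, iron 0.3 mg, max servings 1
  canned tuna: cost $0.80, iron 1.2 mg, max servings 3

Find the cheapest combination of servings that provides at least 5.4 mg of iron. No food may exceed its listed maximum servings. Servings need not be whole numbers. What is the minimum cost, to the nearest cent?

$5.48

Cost per mg of iron: kale $0.4688, canned tuna $0.6667, salmon $11.6667.
Take 1 serving of kale: +1.6 mg iron for $0.75 (total $0.75, still need 3.8 mg).
Take 3 servings of canned tuna: +3.6 mg iron for $2.40 (total $3.15, still need 0.2 mg).
Take 0.6667 servings of salmon: +0.2 mg iron for $2.33 (total $5.48, still need 0.0 mg).
Greedy by cheapest-per-mg is optimal for a single linear constraint, so the minimum cost is $5.48.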